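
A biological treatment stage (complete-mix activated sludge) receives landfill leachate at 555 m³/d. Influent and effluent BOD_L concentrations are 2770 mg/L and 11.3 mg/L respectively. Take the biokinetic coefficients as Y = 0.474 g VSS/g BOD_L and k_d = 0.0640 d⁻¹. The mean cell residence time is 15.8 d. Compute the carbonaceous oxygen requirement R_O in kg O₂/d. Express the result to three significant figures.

R_O ≈ 1020 kg O₂/d

Y_obs = Y / (1 + k_d θ_c) = 0.474 / (1 + 0.0640 × 15.8) = 0.474 / 2.011 = 0.2357.
Substrate removed = Q·(S₀ − S) = 555 m³/d × (2770 − 11.3) g/m³ = 1.53×10^6 g/d = 1531 kg/d.
Net sludge production P_X = 0.2357 × 1531 = 360.8 kg VSS/d.
R_O = Q·(S₀ − S) − 1.42·P_X = 1531 − 1.42 × 360.8 = 1019 kg O₂/d.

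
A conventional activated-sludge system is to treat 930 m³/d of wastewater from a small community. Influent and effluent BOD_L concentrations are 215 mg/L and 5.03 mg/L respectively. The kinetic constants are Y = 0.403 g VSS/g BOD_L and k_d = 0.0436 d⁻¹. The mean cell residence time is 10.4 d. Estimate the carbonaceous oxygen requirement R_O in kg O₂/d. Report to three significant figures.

R_O ≈ 118 kg O₂/d

Y_obs = Y / (1 + k_d θ_c) = 0.403 / (1 + 0.0436 × 10.4) = 0.403 / 1.453 = 0.2773.
Substrate removed = Q·(S₀ − S) = 930 m³/d × (215 − 5.03) g/m³ = 1.95×10^5 g/d = 195.3 kg/d.
P_X = Y_obs·Q·(S₀ − S) = 0.2773 × 195.3 = 54.14 kg VSS/d.
R_O = Q·(S₀ − S) − 1.42·P_X = 195.3 − 1.42 × 54.14 = 118.4 kg O₂/d.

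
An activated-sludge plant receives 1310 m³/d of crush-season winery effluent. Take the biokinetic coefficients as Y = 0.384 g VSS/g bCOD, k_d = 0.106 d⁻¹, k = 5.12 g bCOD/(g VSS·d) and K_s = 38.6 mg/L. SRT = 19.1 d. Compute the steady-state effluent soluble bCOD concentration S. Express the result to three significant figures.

For a completely mixed reactor with recycle the Lawrence–McCarty relation gives S = K_s·(1 + k_d·θ_c) / [θ_c·(Y·k − k_d) − 1] = 38.6 × (1 + 0.106 × 19.1) / [19.1 × (0.384 × 5.12 − 0.106) − 1] = 116.7 / 34.53 = 3.381 mg/L.

S ≈ 3.38 mg/L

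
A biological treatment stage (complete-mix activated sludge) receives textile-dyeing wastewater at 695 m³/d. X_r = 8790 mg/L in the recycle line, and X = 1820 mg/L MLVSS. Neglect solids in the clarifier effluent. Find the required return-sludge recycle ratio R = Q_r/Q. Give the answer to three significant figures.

R ≈ 0.261

Mass balance around the secondary clarifier (neglecting effluent solids): R = X / (X_r − X) = 1820 / (8790 − 1820) = 0.2611.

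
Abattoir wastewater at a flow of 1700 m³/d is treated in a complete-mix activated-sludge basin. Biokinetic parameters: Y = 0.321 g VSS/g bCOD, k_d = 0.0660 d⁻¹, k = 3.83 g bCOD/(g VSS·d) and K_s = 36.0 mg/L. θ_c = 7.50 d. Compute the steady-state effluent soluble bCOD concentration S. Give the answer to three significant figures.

Effluent substrate depends only on kinetics and SRT: S = K_s(1 + k_d θ_c) / [θ_c(Yk − k_d) − 1] = 36.0 × (1 + 0.0660 × 7.50) / [7.50 × (0.321 × 3.83 − 0.0660) − 1] = 53.82 / 7.726 = 6.966 mg/L.

S ≈ 6.97 mg/L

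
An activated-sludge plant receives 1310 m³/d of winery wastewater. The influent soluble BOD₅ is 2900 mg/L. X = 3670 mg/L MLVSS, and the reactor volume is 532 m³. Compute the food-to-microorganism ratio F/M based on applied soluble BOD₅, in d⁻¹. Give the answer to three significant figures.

Food-to-microorganism ratio F/M = Q S₀ / (V X) = 1310 × 2900 / (532.0 × 3670) = 1.946 d⁻¹.

F/M ≈ 1.95 d⁻¹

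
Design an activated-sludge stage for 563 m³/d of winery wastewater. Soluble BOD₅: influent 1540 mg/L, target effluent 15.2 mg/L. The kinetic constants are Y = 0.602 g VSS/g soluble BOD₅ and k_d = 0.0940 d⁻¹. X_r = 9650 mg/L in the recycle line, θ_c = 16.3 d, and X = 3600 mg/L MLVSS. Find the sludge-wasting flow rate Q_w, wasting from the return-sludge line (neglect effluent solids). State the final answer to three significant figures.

Steady-state biomass mass balance: V·X·(1 + k_d·θ_c) = Y·Q·(S₀ − S)·θ_c, so V = 0.602 × 563 × (1540 − 15.2) × 16.3 / [3600 × (1 + 0.0940 × 16.3)] = 8.42×10^6 / 9116 = 924.1 m³.
Q_w = (V·X)/(θ_c X_r) = 924.1 × 3600 / (16.3 × 9650) = 21.15 m³/d.

Q_w ≈ 21.1 m³/d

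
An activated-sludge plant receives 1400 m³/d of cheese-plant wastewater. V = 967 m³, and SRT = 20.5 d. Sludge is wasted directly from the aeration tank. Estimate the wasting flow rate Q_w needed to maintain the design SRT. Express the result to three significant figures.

Q_w ≈ 47.2 m³/d

For wasting at MLVSS concentration, Q_w = V/θ_c = 967.0/20.5 = 47.17 m³/d.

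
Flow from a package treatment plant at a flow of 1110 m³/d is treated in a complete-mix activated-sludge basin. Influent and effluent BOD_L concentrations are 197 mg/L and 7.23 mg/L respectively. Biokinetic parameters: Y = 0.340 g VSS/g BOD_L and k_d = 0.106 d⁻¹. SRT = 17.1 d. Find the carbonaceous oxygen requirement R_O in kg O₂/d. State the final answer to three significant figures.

R_O ≈ 174 kg O₂/d

Correct the yield for decay: Y_obs = Y/(1 + k_d θ_c) = 0.340 / (1 + 0.106 × 17.1) = 0.340 / 2.813 = 0.1209.
Q·(S₀ − S) = 1110 × (197 − 7.23) × 10⁻³ = 210.6 kg/d removed.
Biomass synthesised: P_X = Y_obs × 210.6 = 25.46 kg VSS/d.
Carbonaceous O₂ demand = substrate oxidised − cell-mass equivalent = 210.6 − 1.42 × 25.46 = 174.5 kg O₂/d.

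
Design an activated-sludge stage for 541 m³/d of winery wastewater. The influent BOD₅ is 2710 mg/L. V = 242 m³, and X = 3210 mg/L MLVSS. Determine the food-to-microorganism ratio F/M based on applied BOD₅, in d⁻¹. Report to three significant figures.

F/M ≈ 1.89 d⁻¹

Food-to-microorganism ratio F/M = Q S₀ / (V X) = 541 × 2710 / (242.0 × 3210) = 1.887 d⁻¹.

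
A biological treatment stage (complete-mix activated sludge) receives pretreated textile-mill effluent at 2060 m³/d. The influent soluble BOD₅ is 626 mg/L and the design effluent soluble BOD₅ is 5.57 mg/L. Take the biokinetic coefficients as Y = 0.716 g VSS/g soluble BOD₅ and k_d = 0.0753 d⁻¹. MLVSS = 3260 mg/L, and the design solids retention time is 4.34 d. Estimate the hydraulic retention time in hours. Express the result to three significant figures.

From the SRT design equation V = Y Q (S₀−S) θ_c / [X (1 + k_d θ_c)] = 0.716 × 2060 × (626 − 5.57) × 4.34 / [3260 × (1 + 0.0753 × 4.34)] = 3.97×10^6 / 4325 = 918.2 m³.
Hydraulic retention time τ = V/Q = 918.2 / 2060 = 0.4457 d = 10.70 h.

τ ≈ 10.7 h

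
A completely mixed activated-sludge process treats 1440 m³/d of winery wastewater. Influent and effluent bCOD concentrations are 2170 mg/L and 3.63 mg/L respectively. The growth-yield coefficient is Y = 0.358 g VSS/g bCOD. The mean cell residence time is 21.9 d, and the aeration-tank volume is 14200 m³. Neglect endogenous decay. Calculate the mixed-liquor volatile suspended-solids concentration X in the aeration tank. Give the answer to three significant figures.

Without decay, X = Y Q (S₀−S) θ_c / V = 0.358 × 1440 × (2170 − 3.63) × 21.9 / 14200 = 1722 mg/L.

X ≈ 1720 mg/L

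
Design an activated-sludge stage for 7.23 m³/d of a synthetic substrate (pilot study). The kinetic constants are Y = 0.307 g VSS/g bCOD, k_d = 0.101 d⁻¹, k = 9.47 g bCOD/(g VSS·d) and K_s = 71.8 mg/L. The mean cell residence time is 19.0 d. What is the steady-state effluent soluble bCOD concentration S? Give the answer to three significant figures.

S ≈ 4.01 mg/L

Effluent substrate depends only on kinetics and SRT: S = K_s(1 + k_d θ_c) / [θ_c(Yk − k_d) − 1] = 71.8 × (1 + 0.101 × 19.0) / [19.0 × (0.307 × 9.47 − 0.101) − 1] = 209.6 / 52.32 = 4.006 mg/L.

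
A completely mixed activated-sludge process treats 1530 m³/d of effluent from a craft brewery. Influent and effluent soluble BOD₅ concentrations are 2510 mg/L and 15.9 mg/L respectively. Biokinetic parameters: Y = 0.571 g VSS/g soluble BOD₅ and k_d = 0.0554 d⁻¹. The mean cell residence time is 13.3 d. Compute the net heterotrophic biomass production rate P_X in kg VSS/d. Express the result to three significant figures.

P_X ≈ 1250 kg VSS/d

The observed yield is Y_obs = Y/(1 + k_d·θ_c) = 0.571 / (1 + 0.0554 × 13.3) = 0.571 / 1.737 = 0.3288 g VSS per g soluble BOD₅ removed.
Mass of soluble BOD₅ removed per day: Q(S₀ − S) = 1530 × 2494 g/m³ = 3816 kg/d.
So the net sludge growth is P_X = 0.3288 × 3816 = 1255 kg VSS/d.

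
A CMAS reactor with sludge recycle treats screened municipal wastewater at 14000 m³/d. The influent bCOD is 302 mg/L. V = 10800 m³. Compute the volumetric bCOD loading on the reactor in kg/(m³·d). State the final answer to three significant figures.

L_v = Q S₀ / V = 14000 × 302 × 10⁻³ / 10800 = 0.3915 kg/(m³·d).

L_v ≈ 0.391 kg bCOD/(m³·d)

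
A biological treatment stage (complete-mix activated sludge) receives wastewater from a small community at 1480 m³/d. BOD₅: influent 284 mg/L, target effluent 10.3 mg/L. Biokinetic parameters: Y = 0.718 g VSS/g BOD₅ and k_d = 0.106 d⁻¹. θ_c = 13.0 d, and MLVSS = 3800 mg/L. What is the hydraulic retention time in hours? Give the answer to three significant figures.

τ ≈ 6.79 h

From the SRT design equation V = Y Q (S₀−S) θ_c / [X (1 + k_d θ_c)] = 0.718 × 1480 × (284 − 10.3) × 13.0 / [3800 × (1 + 0.106 × 13.0)] = 3.78×10^6 / 9036 = 418.4 m³.
Hydraulic retention time τ = V/Q = 418.4 / 1480 = 0.2827 d = 6.785 h.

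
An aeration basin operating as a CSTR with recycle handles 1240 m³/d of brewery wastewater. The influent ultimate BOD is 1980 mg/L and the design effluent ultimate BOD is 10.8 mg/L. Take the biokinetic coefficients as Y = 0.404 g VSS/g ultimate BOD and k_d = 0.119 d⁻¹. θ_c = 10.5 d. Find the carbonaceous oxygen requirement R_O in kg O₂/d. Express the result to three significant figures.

R_O ≈ 1820 kg O₂/d

Observed yield with endogenous decay: Y_obs = Y / (1 + k_d·θ_c) = 0.404 / (1 + 0.119 × 10.5) = 0.404 / 2.249 = 0.1796 g VSS/g ultimate BOD.
ΔS = 1980 − 10.8 = 1969 mg/L, so the substrate removal rate is 1240 × 1969/1000 = 2442 kg ultimate BOD/d.
P_X = Y_obs·Q·(S₀ − S) = 0.1796 × 2442 = 438.5 kg VSS/d.
R_O = Q·(S₀ − S) − 1.42·P_X = 2442 − 1.42 × 438.5 = 1819 kg O₂/d.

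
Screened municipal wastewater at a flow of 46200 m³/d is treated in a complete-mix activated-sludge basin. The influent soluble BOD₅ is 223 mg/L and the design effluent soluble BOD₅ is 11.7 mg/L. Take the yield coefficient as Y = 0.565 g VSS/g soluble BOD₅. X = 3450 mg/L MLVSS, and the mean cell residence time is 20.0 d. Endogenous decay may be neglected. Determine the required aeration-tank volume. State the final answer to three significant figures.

Biomass mass balance (decay neglected): V·X = Y·Q·(S₀ − S)·θ_c, so V = 0.565 × 46200 × (223 − 11.7) × 20.0 / 3450 = 31974 m³.

V ≈ 32000 m³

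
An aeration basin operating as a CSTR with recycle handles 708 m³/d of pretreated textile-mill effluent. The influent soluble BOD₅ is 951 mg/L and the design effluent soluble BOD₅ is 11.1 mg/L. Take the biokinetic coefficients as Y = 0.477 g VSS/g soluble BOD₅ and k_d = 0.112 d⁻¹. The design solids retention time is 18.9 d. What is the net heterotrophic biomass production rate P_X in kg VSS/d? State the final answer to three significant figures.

Correct the yield for decay: Y_obs = Y/(1 + k_d θ_c) = 0.477 / (1 + 0.112 × 18.9) = 0.477 / 3.117 = 0.1530.
Substrate removed = Q·(S₀ − S) = 708 m³/d × (951 − 11.1) g/m³ = 6.65×10^5 g/d = 665.4 kg/d.
P_X = Y_obs · Q(S₀ − S) = 0.1530 × 665.4 = 101.8 kg VSS/d.

P_X ≈ 102 kg VSS/d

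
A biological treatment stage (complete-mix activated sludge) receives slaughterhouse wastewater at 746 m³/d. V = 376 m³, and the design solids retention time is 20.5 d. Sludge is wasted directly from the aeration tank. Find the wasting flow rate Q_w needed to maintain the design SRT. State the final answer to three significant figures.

For wasting at MLVSS concentration, Q_w = V/θ_c = 376.0/20.5 = 18.34 m³/d.

Q_w ≈ 18.3 m³/d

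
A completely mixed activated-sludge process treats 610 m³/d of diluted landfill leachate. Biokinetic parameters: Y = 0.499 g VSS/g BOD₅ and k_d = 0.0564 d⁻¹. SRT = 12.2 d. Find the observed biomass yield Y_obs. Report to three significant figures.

Y_obs ≈ 0.296 g VSS/g BOD₅

Correct the yield for decay: Y_obs = Y/(1 + k_d θ_c) = 0.499 / (1 + 0.0564 × 12.2) = 0.499 / 1.688 = 0.2956.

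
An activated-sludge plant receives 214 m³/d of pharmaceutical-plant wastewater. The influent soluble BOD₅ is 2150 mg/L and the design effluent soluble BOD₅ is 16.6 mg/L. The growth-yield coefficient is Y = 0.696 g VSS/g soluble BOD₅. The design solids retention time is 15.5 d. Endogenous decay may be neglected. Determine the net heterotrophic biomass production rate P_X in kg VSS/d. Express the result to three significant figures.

P_X ≈ 318 kg VSS/d

Since k_d ≈ 0, Y_obs = Y = 0.696 g VSS/g soluble BOD₅.
Substrate removed = Q·(S₀ − S) = 214 m³/d × (2150 − 16.6) g/m³ = 4.57×10^5 g/d = 456.5 kg/d.
P_X = Y_obs · Q(S₀ − S) = 0.6960 × 456.5 = 317.8 kg VSS/d.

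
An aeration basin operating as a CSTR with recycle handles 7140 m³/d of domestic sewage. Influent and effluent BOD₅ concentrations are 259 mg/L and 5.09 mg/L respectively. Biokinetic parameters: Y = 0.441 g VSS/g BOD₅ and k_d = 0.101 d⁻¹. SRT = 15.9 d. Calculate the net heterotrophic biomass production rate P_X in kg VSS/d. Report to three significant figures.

P_X ≈ 307 kg VSS/d

Correct the yield for decay: Y_obs = Y/(1 + k_d θ_c) = 0.441 / (1 + 0.101 × 15.9) = 0.441 / 2.606 = 0.1692.
Substrate removed = Q·(S₀ − S) = 7140 m³/d × (259 − 5.09) g/m³ = 1.81×10^6 g/d = 1813 kg/d.
So the net sludge growth is P_X = 0.1692 × 1813 = 306.8 kg VSS/d.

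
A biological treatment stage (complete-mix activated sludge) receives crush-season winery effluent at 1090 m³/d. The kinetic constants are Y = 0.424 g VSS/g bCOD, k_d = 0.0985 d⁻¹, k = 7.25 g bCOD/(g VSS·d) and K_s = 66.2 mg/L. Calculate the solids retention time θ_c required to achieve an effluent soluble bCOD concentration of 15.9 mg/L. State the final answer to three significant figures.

θ_c ≈ 2.01 d

Specific growth rate at S = 15.9 mg/L: μ = YkS/(K_s+S) = 0.424·7.25·15.9/(66.2+15.9) = 0.5953 d⁻¹.
1/θ_c = 0.5953 − 0.0985 = 0.4968 d⁻¹, so θ_c = 2.013 d.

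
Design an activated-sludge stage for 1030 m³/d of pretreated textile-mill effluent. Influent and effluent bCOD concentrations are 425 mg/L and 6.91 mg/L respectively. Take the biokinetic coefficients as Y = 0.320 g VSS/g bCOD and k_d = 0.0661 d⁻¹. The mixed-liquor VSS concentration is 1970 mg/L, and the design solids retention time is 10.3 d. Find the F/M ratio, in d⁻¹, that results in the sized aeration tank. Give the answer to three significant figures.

F/M ≈ 0.518 d⁻¹

From the SRT design equation V = Y Q (S₀−S) θ_c / [X (1 + k_d θ_c)] = 0.320 × 1030 × (425 − 6.91) × 10.3 / [1970 × (1 + 0.0661 × 10.3)] = 1.42×10^6 / 3311 = 428.7 m³.
F/M = applied load / biomass = Q·S₀/(V·X) = 1030 × 425 / (428.7 × 1970) = 0.5184 d⁻¹.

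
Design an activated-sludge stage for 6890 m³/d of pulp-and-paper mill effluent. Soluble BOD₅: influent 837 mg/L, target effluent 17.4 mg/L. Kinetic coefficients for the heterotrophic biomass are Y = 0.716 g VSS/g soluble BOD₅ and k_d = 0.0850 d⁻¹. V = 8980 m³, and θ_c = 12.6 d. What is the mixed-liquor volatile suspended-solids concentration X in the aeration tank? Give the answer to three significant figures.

From V·X·(1 + k_d·θ_c) = Y·Q·(S₀ − S)·θ_c: X = 0.716 × 6890 × (837 − 17.4) × 12.6 / [8980 × (1 + 0.0850 × 12.6)] = 2739 mg/L.

X ≈ 2740 mg/L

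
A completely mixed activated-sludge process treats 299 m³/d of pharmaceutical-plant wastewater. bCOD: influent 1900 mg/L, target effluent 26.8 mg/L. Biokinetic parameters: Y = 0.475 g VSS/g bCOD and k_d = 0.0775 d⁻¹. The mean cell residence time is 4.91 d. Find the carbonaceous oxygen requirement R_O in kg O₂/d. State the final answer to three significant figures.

Observed yield with endogenous decay: Y_obs = Y / (1 + k_d·θ_c) = 0.475 / (1 + 0.0775 × 4.91) = 0.475 / 1.381 = 0.3441 g VSS/g bCOD.
ΔS = 1900 − 26.8 = 1873 mg/L, so the substrate removal rate is 299 × 1873/1000 = 560.1 kg bCOD/d.
Net sludge production P_X = 0.3441 × 560.1 = 192.7 kg VSS/d.
R_O = Q·(S₀ − S) − 1.42·P_X = 560.1 − 1.42 × 192.7 = 286.4 kg O₂/d.

R_O ≈ 286 kg O₂/d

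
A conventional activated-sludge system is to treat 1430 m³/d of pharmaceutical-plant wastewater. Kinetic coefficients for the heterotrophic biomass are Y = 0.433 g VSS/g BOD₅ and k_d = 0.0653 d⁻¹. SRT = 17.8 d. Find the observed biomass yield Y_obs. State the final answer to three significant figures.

Correct the yield for decay: Y_obs = Y/(1 + k_d θ_c) = 0.433 / (1 + 0.0653 × 17.8) = 0.433 / 2.162 = 0.2002.

Y_obs ≈ 0.200 g VSS/g BOD₅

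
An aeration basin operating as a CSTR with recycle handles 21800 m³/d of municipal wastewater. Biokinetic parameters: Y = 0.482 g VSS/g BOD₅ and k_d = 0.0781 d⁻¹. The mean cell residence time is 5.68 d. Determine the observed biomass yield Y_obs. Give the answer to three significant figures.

Y_obs ≈ 0.334 g VSS/g BOD₅

Y_obs = Y / (1 + k_d θ_c) = 0.482 / (1 + 0.0781 × 5.68) = 0.482 / 1.444 = 0.3339.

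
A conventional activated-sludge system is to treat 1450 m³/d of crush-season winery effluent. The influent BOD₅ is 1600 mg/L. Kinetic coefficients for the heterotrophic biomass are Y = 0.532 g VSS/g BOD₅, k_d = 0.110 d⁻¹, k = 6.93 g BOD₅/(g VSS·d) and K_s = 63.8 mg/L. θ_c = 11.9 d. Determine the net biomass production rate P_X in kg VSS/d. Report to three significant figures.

Effluent substrate depends only on kinetics and SRT: S = K_s(1 + k_d θ_c) / [θ_c(Yk − k_d) − 1] = 63.8 × (1 + 0.110 × 11.9) / [11.9 × (0.532 × 6.93 − 0.110) − 1] = 147.3 / 41.56 = 3.544 mg/L.
The observed yield is Y_obs = Y/(1 + k_d·θ_c) = 0.532 / (1 + 0.110 × 11.9) = 0.532 / 2.309 = 0.2304 g VSS per g BOD₅ removed.
Substrate removed = Q·(S₀ − S) = 1450 m³/d × (1600 − 3.54) g/m³ = 2.31×10^6 g/d = 2315 kg/d.
Net biomass production P_X = Y_obs × Q·(S₀ − S) = 0.2304 × 2315 = 533.4 kg VSS/d.

P_X ≈ 533 kg VSS/d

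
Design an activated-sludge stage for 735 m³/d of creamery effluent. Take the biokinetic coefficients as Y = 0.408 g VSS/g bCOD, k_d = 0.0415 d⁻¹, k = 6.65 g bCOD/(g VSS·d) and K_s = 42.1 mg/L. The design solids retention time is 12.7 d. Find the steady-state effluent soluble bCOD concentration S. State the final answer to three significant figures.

S ≈ 1.95 mg/L

For a completely mixed reactor with recycle the Lawrence–McCarty relation gives S = K_s·(1 + k_d·θ_c) / [θ_c·(Y·k − k_d) − 1] = 42.1 × (1 + 0.0415 × 12.7) / [12.7 × (0.408 × 6.65 − 0.0415) − 1] = 64.29 / 32.93 = 1.952 mg/L.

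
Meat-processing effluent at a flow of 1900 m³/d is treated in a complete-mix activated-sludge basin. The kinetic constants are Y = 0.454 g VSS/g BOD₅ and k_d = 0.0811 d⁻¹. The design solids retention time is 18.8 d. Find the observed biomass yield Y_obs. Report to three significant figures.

Y_obs = Y / (1 + k_d θ_c) = 0.454 / (1 + 0.0811 × 18.8) = 0.454 / 2.525 = 0.1798.

Y_obs ≈ 0.180 g VSS/g BOD₅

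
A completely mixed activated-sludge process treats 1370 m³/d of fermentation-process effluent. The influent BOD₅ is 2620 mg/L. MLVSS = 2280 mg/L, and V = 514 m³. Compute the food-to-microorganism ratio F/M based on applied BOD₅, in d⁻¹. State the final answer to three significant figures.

F/M ≈ 3.06 d⁻¹

F/M = Q·S₀ / (V·X) = 1370 × 2620 / (514.0 × 2280) = 3.063 g BOD₅·(g VSS·d)⁻¹.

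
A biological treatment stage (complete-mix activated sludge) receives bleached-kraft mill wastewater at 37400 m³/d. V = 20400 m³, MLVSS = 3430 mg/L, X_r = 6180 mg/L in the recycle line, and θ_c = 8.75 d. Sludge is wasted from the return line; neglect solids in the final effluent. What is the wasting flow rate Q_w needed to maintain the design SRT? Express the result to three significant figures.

θ_c = V·X/(Q_w·X_r) when wasting from the recycle, so Q_w = V·X/(θ_c·X_r) = 20400 × 3430 / (8.75 × 6180) = 1294 m³/d.

Q_w ≈ 1290 m³/d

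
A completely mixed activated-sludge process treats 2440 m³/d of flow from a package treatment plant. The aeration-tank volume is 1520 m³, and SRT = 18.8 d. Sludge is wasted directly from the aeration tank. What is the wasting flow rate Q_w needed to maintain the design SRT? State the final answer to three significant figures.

Q_w ≈ 80.9 m³/d

With mixed-liquor wasting, θ_c = V/Q_w, so Q_w = V/θ_c = 1520/18.8 = 80.85 m³/d.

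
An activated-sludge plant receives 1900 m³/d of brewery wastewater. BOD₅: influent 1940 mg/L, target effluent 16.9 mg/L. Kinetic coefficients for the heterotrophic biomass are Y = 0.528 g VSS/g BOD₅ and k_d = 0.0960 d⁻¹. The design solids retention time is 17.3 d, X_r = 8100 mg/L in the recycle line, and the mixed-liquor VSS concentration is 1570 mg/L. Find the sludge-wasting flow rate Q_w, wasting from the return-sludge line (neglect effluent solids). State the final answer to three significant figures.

From the SRT design equation V = Y Q (S₀−S) θ_c / [X (1 + k_d θ_c)] = 0.528 × 1900 × (1940 − 16.9) × 17.3 / [1570 × (1 + 0.0960 × 17.3)] = 3.34×10^7 / 4177 = 7990 m³.
θ_c = V·X/(Q_w·X_r) when wasting from the recycle, so Q_w = V·X/(θ_c·X_r) = 7990 × 1570 / (17.3 × 8100) = 89.51 m³/d.

Q_w ≈ 89.5 m³/d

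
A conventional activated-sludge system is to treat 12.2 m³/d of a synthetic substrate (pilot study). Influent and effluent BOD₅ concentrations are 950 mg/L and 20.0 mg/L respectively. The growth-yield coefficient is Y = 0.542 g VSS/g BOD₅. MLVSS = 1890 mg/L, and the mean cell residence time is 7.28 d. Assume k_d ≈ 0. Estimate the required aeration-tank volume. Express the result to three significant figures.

Biomass mass balance (decay neglected): V·X = Y·Q·(S₀ − S)·θ_c, so V = 0.542 × 12.2 × (950 − 20.0) × 7.28 / 1890 = 23.69 m³.

V ≈ 23.7 m³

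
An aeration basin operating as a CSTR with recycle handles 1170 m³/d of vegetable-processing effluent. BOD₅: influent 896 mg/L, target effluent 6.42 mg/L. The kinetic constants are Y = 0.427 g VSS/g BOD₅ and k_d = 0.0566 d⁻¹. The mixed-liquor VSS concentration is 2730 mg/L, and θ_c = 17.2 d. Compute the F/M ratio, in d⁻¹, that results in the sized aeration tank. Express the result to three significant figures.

F/M ≈ 0.271 d⁻¹

Rearranging the biomass balance for a CMAS with decay, V = Y·Q·ΔS·θ_c / [X·(1+k_d θ_c)] = 0.427 × 1170 × (896 − 6.42) × 17.2 / [2730 × (1 + 0.0566 × 17.2)] = 7.64×10^6 / 5388 = 1419 m³.
F/M = applied load / biomass = Q·S₀/(V·X) = 1170 × 896 / (1419 × 2730) = 0.2707 d⁻¹.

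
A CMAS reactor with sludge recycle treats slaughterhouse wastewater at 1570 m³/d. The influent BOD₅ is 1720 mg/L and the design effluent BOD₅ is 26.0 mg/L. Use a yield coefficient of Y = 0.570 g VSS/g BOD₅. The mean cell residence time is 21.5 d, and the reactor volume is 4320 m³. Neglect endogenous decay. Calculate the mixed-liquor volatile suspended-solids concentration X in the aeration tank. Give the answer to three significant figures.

Without decay, X = Y Q (S₀−S) θ_c / V = 0.570 × 1570 × (1720 − 26.0) × 21.5 / 4320 = 7545 mg/L.

X ≈ 7540 mg/L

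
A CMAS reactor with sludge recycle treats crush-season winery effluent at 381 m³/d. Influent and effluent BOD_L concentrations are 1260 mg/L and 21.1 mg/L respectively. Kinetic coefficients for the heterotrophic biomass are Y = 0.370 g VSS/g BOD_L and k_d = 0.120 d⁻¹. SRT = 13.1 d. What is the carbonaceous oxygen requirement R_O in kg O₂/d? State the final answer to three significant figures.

R_O ≈ 376 kg O₂/d

The observed yield is Y_obs = Y/(1 + k_d·θ_c) = 0.370 / (1 + 0.120 × 13.1) = 0.370 / 2.572 = 0.1439 g VSS per g BOD_L removed.
Q·(S₀ − S) = 381 × (1260 − 21.1) × 10⁻³ = 472.0 kg/d removed.
Net sludge production P_X = 0.1439 × 472.0 = 67.90 kg VSS/d.
R_O = Q·(S₀ − S) − 1.42·P_X = 472.0 − 1.42 × 67.90 = 375.6 kg O₂/d.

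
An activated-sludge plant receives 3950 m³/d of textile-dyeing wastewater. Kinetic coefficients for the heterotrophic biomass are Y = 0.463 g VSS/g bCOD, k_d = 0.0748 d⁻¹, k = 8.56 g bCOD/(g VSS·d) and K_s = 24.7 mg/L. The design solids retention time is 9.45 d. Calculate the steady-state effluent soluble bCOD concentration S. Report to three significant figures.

S ≈ 1.18 mg/L

Effluent substrate depends only on kinetics and SRT: S = K_s(1 + k_d θ_c) / [θ_c(Yk − k_d) − 1] = 24.7 × (1 + 0.0748 × 9.45) / [9.45 × (0.463 × 8.56 − 0.0748) − 1] = 42.16 / 35.75 = 1.179 mg/L.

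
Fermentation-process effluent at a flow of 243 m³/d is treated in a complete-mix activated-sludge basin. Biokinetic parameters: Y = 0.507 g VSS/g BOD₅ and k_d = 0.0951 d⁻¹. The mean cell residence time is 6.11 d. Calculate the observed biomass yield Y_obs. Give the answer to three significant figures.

Observed yield with endogenous decay: Y_obs = Y / (1 + k_d·θ_c) = 0.507 / (1 + 0.0951 × 6.11) = 0.507 / 1.581 = 0.3207 g VSS/g BOD₅.

Y_obs ≈ 0.321 g VSS/g BOD₅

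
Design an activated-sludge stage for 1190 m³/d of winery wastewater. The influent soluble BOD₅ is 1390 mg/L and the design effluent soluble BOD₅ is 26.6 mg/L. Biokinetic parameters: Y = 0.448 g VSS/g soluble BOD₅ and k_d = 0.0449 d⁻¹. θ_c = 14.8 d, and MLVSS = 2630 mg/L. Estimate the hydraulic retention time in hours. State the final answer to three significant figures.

Rearranging the biomass balance for a CMAS with decay, V = Y·Q·ΔS·θ_c / [X·(1+k_d θ_c)] = 0.448 × 1190 × (1390 − 26.6) × 14.8 / [2630 × (1 + 0.0449 × 14.8)] = 1.08×10^7 / 4378 = 2457 m³.
τ = V/Q = 2457/1190 = 2.065 d, or 49.56 h.

τ ≈ 49.6 h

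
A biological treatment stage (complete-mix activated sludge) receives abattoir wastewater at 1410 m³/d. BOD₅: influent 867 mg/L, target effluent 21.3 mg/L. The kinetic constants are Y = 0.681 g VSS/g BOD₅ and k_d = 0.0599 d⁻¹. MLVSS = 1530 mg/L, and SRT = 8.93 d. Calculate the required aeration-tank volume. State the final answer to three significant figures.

From the SRT design equation V = Y Q (S₀−S) θ_c / [X (1 + k_d θ_c)] = 0.681 × 1410 × (867 − 21.3) × 8.93 / [1530 × (1 + 0.0599 × 8.93)] = 7.25×10^6 / 2348 = 3088 m³.

V ≈ 3090 m³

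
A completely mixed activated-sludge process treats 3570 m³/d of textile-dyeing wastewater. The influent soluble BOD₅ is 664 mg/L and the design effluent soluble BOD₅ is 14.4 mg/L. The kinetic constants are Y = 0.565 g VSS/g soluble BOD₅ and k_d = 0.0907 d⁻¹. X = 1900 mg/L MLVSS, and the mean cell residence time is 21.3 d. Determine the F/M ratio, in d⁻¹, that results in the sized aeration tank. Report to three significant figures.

From the SRT design equation V = Y Q (S₀−S) θ_c / [X (1 + k_d θ_c)] = 0.565 × 3570 × (664 − 14.4) × 21.3 / [1900 × (1 + 0.0907 × 21.3)] = 2.79×10^7 / 5571 = 5010 m³.
Food-to-microorganism ratio F/M = Q S₀ / (V X) = 3570 × 664 / (5010 × 1900) = 0.2490 d⁻¹.

F/M ≈ 0.249 d⁻¹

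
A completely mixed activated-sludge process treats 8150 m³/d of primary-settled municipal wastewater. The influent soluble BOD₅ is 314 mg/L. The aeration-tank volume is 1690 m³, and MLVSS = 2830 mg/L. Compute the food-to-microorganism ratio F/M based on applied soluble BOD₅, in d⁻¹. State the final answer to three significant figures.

F/M ≈ 0.535 d⁻¹

Food-to-microorganism ratio F/M = Q S₀ / (V X) = 8150 × 314 / (1690 × 2830) = 0.5351 d⁻¹.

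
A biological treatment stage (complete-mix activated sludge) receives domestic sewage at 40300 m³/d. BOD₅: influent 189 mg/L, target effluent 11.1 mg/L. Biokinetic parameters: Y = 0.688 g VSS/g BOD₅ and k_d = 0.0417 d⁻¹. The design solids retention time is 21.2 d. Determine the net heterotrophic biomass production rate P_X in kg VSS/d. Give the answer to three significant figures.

P_X ≈ 2620 kg VSS/d

The observed yield is Y_obs = Y/(1 + k_d·θ_c) = 0.688 / (1 + 0.0417 × 21.2) = 0.688 / 1.884 = 0.3652 g VSS per g BOD₅ removed.
Q·(S₀ − S) = 40300 × (189 − 11.1) × 10⁻³ = 7169 kg/d removed.
So the net sludge growth is P_X = 0.3652 × 7169 = 2618 kg VSS/d.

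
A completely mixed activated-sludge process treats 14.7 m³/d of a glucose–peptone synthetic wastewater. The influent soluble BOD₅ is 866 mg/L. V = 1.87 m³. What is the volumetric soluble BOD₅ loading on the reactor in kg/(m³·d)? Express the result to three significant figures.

Applied soluble BOD₅ load per unit volume = Q·S₀/V = (14.7 × 866/1000)/1.870 = 6.808 kg soluble BOD₅·m⁻³·d⁻¹.

L_v ≈ 6.81 kg soluble BOD₅/(m³·d)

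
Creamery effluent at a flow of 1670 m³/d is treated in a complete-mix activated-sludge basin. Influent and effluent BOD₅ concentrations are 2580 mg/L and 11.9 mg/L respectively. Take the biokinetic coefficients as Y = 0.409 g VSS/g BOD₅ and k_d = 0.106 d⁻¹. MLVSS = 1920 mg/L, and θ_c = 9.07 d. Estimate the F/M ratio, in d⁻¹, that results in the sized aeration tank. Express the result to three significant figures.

F/M ≈ 0.531 d⁻¹

From the SRT design equation V = Y Q (S₀−S) θ_c / [X (1 + k_d θ_c)] = 0.409 × 1670 × (2580 − 11.9) × 9.07 / [1920 × (1 + 0.106 × 9.07)] = 1.59×10^7 / 3766 = 4225 m³.
Food-to-microorganism ratio F/M = Q S₀ / (V X) = 1670 × 2580 / (4225 × 1920) = 0.5312 d⁻¹.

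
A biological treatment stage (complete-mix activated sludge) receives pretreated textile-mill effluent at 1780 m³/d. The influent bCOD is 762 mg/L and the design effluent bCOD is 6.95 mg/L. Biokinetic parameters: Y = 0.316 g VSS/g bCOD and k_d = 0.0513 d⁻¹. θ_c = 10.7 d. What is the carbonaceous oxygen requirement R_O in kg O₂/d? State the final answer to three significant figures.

Correct the yield for decay: Y_obs = Y/(1 + k_d θ_c) = 0.316 / (1 + 0.0513 × 10.7) = 0.316 / 1.549 = 0.2040.
Q·(S₀ − S) = 1780 × (762 − 6.95) × 10⁻³ = 1344 kg/d removed.
P_X = Y_obs·Q·(S₀ − S) = 0.2040 × 1344 = 274.2 kg VSS/d.
R_O = Q·(S₀ − S) − 1.42·P_X = 1344 − 1.42 × 274.2 = 954.6 kg O₂/d.

R_O ≈ 955 kg O₂/d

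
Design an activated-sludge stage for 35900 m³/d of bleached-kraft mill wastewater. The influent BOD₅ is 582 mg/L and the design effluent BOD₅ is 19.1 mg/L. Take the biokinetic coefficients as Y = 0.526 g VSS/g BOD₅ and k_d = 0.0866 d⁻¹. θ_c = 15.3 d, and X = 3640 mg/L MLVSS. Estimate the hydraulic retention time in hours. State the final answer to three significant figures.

τ ≈ 12.8 h

Rearranging the biomass balance for a CMAS with decay, V = Y·Q·ΔS·θ_c / [X·(1+k_d θ_c)] = 0.526 × 35900 × (582 − 19.1) × 15.3 / [3640 × (1 + 0.0866 × 15.3)] = 1.63×10^8 / 8463 = 19217 m³.
Hydraulic retention time τ = V/Q = 19217 / 35900 = 0.5353 d = 12.85 h.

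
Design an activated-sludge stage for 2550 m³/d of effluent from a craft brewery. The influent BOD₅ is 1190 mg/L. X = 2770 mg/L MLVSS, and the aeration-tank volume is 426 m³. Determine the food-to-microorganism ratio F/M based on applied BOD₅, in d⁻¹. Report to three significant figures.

F/M = Q·S₀ / (V·X) = 2550 × 1190 / (426.0 × 2770) = 2.572 g BOD₅·(g VSS·d)⁻¹.

F/M ≈ 2.57 d⁻¹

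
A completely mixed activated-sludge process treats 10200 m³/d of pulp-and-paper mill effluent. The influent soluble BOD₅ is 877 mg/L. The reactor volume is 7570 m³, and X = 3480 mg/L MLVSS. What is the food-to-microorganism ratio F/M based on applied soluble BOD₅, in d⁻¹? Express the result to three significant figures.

F/M = Q·S₀ / (V·X) = 10200 × 877 / (7570 × 3480) = 0.3396 g soluble BOD₅·(g VSS·d)⁻¹.

F/M ≈ 0.340 d⁻¹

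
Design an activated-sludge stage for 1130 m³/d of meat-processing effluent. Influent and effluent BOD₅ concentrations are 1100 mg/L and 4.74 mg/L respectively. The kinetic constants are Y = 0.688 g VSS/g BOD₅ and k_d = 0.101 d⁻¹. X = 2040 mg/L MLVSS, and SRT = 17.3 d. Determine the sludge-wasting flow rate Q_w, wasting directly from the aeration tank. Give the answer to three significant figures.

From the SRT design equation V = Y Q (S₀−S) θ_c / [X (1 + k_d θ_c)] = 0.688 × 1130 × (1100 − 4.74) × 17.3 / [2040 × (1 + 0.101 × 17.3)] = 1.47×10^7 / 5604 = 2628 m³.
Wasting from the aeration tank: Q_w = V / θ_c = 2628 / 17.3 = 151.9 m³/d.

Q_w ≈ 152 m³/d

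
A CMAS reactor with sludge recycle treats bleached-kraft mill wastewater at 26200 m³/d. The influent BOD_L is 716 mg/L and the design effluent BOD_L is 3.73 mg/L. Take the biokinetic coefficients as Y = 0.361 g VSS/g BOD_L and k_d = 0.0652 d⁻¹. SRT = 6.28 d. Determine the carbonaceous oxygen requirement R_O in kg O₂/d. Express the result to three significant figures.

R_O ≈ 11900 kg O₂/d

The observed yield is Y_obs = Y/(1 + k_d·θ_c) = 0.361 / (1 + 0.0652 × 6.28) = 0.361 / 1.409 = 0.2561 g VSS per g BOD_L removed.
ΔS = 716 − 3.73 = 712.3 mg/L, so the substrate removal rate is 26200 × 712.3/1000 = 18661 kg BOD_L/d.
P_X = Y_obs·Q·(S₀ − S) = 0.2561 × 18661 = 4780 kg VSS/d.
R_O = Q·ΔS − 1.42 P_X = 18661 − 6787 = 11874 kg O₂/d.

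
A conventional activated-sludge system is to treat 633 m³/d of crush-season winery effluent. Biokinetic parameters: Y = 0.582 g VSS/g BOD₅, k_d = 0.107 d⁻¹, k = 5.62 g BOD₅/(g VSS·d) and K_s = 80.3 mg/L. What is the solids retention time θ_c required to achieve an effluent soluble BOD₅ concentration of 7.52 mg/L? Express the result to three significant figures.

θ_c ≈ 5.78 d

At the target effluent, Y k S/(K_s+S) = 0.582×5.62×7.52/87.82 = 0.2801 d⁻¹.
Then 1/θ_c = μ − k_d = 0.2801 − 0.107 = 0.1731 d⁻¹, giving θ_c = 5.778 d.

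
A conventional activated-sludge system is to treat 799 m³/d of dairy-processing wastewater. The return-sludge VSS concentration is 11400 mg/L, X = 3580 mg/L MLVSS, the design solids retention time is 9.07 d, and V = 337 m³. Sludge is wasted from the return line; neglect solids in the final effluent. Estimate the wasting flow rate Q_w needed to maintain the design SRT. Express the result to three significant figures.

θ_c = V·X/(Q_w·X_r) when wasting from the recycle, so Q_w = V·X/(θ_c·X_r) = 337.0 × 3580 / (9.07 × 11400) = 11.67 m³/d.

Q_w ≈ 11.7 m³/d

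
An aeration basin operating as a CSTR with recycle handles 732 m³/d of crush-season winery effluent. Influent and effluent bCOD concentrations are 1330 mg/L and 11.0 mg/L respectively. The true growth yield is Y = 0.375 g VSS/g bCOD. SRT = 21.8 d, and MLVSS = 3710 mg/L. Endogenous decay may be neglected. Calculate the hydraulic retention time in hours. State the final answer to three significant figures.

V·X = Y·Q·ΔS·θ_c gives V = 0.375 × 732 × (1330 − 11.0) × 21.8 / 3710 = 2128 m³.
HRT = V/Q = 2128 m³ / 732 m³·d⁻¹ = 2.906 d × 24 = 69.75 h.

τ ≈ 69.8 h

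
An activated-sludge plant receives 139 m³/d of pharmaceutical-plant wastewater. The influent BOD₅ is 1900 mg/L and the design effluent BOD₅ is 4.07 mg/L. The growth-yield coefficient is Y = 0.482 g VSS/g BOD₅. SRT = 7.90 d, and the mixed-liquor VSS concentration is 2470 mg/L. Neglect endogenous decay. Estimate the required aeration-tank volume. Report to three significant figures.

V ≈ 406 m³

With k_d = 0 the design equation reduces to V = Y Q (S₀−S) θ_c / X = 0.482 × 139 × (1900 − 4.07) × 7.90 / 2470 = 406.3 m³.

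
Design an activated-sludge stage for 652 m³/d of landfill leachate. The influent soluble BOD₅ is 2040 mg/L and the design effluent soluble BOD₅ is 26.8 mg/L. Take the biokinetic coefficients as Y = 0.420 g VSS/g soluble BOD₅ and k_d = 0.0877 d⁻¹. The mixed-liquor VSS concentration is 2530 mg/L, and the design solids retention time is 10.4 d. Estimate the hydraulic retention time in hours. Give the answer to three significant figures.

From the SRT design equation V = Y Q (S₀−S) θ_c / [X (1 + k_d θ_c)] = 0.420 × 652 × (2040 − 26.8) × 10.4 / [2530 × (1 + 0.0877 × 10.4)] = 5.73×10^6 / 4838 = 1185 m³.
τ = V/Q = 1185/652 = 1.818 d, or 43.63 h.

τ ≈ 43.6 h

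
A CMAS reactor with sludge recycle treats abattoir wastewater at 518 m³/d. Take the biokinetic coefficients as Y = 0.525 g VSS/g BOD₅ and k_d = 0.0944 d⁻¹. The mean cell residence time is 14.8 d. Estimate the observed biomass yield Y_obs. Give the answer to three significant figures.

Y_obs ≈ 0.219 g VSS/g BOD₅

The observed yield is Y_obs = Y/(1 + k_d·θ_c) = 0.525 / (1 + 0.0944 × 14.8) = 0.525 / 2.397 = 0.2190 g VSS per g BOD₅ removed.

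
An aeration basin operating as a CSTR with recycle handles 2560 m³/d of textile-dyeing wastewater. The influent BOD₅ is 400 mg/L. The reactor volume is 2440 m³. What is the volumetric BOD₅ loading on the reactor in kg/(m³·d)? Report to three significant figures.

L_v ≈ 0.420 kg BOD₅/(m³·d)

Applied BOD₅ load per unit volume = Q·S₀/V = (2560 × 400/1000)/2440 = 0.4197 kg BOD₅·m⁻³·d⁻¹.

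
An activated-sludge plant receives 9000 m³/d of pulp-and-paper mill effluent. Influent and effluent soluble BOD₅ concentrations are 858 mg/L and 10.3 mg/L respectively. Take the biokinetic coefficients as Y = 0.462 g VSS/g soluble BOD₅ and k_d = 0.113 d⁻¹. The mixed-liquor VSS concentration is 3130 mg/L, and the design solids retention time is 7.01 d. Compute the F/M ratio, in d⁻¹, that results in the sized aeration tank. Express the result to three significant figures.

F/M ≈ 0.560 d⁻¹

Steady-state biomass mass balance: V·X·(1 + k_d·θ_c) = Y·Q·(S₀ − S)·θ_c, so V = 0.462 × 9000 × (858 − 10.3) × 7.01 / [3130 × (1 + 0.113 × 7.01)] = 2.47×10^7 / 5609 = 4405 m³.
Food-to-microorganism ratio F/M = Q S₀ / (V X) = 9000 × 858 / (4405 × 3130) = 0.5601 d⁻¹.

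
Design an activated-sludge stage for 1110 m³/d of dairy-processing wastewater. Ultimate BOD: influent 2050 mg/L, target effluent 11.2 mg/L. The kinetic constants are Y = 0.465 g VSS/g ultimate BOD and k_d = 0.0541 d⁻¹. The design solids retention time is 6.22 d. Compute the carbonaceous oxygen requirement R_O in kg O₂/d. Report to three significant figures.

R_O ≈ 1140 kg O₂/d

Correct the yield for decay: Y_obs = Y/(1 + k_d θ_c) = 0.465 / (1 + 0.0541 × 6.22) = 0.465 / 1.337 = 0.3479.
ΔS = 2050 − 11.2 = 2039 mg/L, so the substrate removal rate is 1110 × 2039/1000 = 2263 kg ultimate BOD/d.
Biomass synthesised: P_X = Y_obs × 2263 = 787.4 kg VSS/d.
R_O = Q·(S₀ − S) − 1.42·P_X = 2263 − 1.42 × 787.4 = 1145 kg O₂/d.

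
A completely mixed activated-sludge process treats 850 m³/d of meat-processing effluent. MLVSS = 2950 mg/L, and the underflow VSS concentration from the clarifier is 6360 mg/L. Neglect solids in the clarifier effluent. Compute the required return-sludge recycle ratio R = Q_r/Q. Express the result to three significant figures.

R ≈ 0.865

Solids balance on the clarifier gives (1+R)X = R·X_r, so R = X/(X_r − X) = 2950 / (6360 − 2950) = 0.8651.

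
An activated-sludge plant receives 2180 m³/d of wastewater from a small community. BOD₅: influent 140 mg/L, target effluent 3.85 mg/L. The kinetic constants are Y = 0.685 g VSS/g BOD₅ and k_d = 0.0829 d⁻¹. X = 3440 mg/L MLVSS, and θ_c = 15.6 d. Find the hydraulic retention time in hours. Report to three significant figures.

τ ≈ 4.43 h

From the SRT design equation V = Y Q (S₀−S) θ_c / [X (1 + k_d θ_c)] = 0.685 × 2180 × (140 − 3.85) × 15.6 / [3440 × (1 + 0.0829 × 15.6)] = 3.17×10^6 / 7889 = 402.1 m³.
τ = V/Q = 402.1/2180 = 0.1844 d, or 4.426 h.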